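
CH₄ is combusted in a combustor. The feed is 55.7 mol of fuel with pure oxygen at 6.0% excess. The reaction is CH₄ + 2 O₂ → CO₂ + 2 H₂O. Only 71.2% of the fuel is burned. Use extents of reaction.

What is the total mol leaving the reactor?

174 mol

Stoichiometric O₂ = 2 × 55.7 = 111.4 mol; O₂ fed = 111.4 × 1.060 = 118.1 mol.
Fuel reacted = 0.712 × 55.7 → ξ = 39.66 mol.
Outlet (n = n₀ + ν ξ):
  CH₄: 55.7 − 1(39.66) = 16.04
  O₂: 118.1 − 2(39.66) = 38.77
  CO₂: 0 + 1(39.66) = 39.66
  H₂O: 0 + 2(39.66) = 79.32
Total out = 16.04 + 38.77 + 39.66 + 79.32 = 173.8 mol.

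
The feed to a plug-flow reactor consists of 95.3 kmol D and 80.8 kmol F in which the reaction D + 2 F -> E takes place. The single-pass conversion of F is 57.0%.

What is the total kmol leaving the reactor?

130 kmol

F reacted = 0.57 × 80.8 = 46.06 kmol; ν_F = −2, so ξ = 46.06/2 = 23.03 kmol.
Outlet amounts (n = n₀ + ν ξ):
  D: 95.3 − 1(23.03) = 72.27
  F: 80.8 − 2(23.03) = 34.74
  E: 0 + 1(23.03) = 23.03
Total out = 72.27 + 34.74 + 23.03 = 130 kmol.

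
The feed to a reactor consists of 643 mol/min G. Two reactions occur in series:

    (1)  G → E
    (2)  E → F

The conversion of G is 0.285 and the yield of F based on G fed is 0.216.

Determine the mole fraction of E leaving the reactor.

0.069

Conversion of G: G consumed = 1ξ₁ = 0.285 × 643 → ξ₁ = 183.3 mol/min.
Yield of F: 1ξ₂ / 643 = 0.216 → ξ₂ = 138.9 mol/min.
Outlet amounts (n = n₀ + Σ ν·ξ):
  G: 643 − 1(183.3) = 459.7
  E: 0 + 1(183.3) − 1(138.9) = 44.37
  F: 0 + 1(138.9) = 138.9
Total out = 643 mol/min; y_E = 44.37 / 643 = 0.069.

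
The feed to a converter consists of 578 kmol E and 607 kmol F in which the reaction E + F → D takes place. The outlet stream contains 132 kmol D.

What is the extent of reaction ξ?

For D: n = n₀ + 1ξ → 132 = 0 + 1ξ, giving ξ = 132 kmol.
Outlet amounts (n = n₀ + ν ξ):
  E: 578 − 1(132) = 446
  F: 607 − 1(132) = 475
  D: 0 + 1(132) = 132

ξ = 132 kmol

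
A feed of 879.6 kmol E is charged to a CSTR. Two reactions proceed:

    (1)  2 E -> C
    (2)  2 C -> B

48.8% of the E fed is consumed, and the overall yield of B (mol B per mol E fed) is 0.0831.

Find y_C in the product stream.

Conversion of E: E consumed = 2ξ₁ = 0.488 × 879.6 → ξ₁ = 214.6 kmol.
Yield of B: 1ξ₂ / 879.6 = 0.0831 → ξ₂ = 73.09 kmol.
Outlet amounts (n = n₀ + Σ ν·ξ):
  E: 879.6 − 2(214.6) = 450.4
  C: 0 + 1(214.6) − 2(73.09) = 68.43
  B: 0 + 1(73.09) = 73.09
Total out = 591.9 kmol; y_C = 68.43 / 591.9 = 0.1156.

0.116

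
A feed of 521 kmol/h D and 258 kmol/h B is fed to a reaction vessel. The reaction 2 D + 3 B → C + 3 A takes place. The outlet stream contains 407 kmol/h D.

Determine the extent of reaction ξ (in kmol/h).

ξ = 57 kmol/h

For D: n = n₀ − 2ξ → 407 = 521 − 2ξ, giving ξ = 57 kmol/h.
Outlet amounts (n = n₀ + ν ξ):
  D: 521 − 2(57) = 407
  B: 258 − 3(57) = 87
  C: 0 + 1(57) = 57
  A: 0 + 3(57) = 171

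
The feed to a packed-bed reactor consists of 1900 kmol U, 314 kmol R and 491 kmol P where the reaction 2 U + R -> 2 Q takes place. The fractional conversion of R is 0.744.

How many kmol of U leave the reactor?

R reacted = 0.744 × 314 = 233.6 kmol; ν_R = −1, so ξ = 233.6/1 = 233.6 kmol.
Outlet amounts (n = n₀ + ν ξ):
  U: 1900 − 2(233.6) = 1433
  R: 314 − 1(233.6) = 80.38
  Q: 0 + 2(233.6) = 467.2
  P: 491 (inert)

1430 kmol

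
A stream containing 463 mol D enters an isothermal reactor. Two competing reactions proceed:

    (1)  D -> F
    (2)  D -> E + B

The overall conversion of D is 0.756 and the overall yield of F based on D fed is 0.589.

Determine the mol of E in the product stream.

Yield of F: 1ξ₁ / 463 = 0.589 → ξ₁ = 272.7 mol.
Conversion of D: 1ξ₁ + 1ξ₂ = 0.756 × 463 = 350 → ξ₂ = 77.32 mol.
Outlet amounts (n = n₀ + Σ ν·ξ):
  D: 463 − 1(272.7) − 1(77.32) = 113
  F: 0 + 1(272.7) = 272.7
  E: 0 + 1(77.32) = 77.32
  B: 0 + 1(77.32) = 77.32

77.3 mol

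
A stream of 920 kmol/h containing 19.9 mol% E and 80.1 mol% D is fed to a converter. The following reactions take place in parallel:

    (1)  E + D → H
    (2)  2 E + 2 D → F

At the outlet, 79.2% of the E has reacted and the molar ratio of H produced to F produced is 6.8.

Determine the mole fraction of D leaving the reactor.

Conversion of E: E consumed = 0.792 × 183.1 = 145 kmol/h = 1ξ₁ + 2ξ₂.
Selectivity: 1ξ₁ / (1ξ₂) = 6.8 → ξ₁ = 6.8 ξ₂.
Substitute: (1·6.8 + 2) ξ₂ = 145 → ξ₂ = 16.48 kmol/h, ξ₁ = 112 kmol/h.
Outlet amounts (n = n₀ + Σ ν·ξ):
  E: 183.1 − 1(112) − 2(16.48) = 38.08
  D: 736.9 − 1(112) − 2(16.48) = 591.9
  H: 0 + 1(112) = 112
  F: 0 + 1(16.48) = 16.48
Total out = 758.5 kmol/h; y_D = 591.9 / 758.5 = 0.7804.

0.78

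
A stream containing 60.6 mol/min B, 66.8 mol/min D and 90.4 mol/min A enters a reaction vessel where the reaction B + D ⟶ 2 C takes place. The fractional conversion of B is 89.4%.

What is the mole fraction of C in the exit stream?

0.497

B reacted = 0.894 × 60.6 = 54.18 mol/min; ν_B = −1, so ξ = 54.18/1 = 54.18 mol/min.
Outlet amounts (n = n₀ + ν ξ):
  B: 60.6 − 1(54.18) = 6.424
  D: 66.8 − 1(54.18) = 12.62
  C: 0 + 2(54.18) = 108.4
  A: 90.4 (inert)
Total out = 217.8 mol/min; y_C = 108.4 / 217.8 = 0.4975.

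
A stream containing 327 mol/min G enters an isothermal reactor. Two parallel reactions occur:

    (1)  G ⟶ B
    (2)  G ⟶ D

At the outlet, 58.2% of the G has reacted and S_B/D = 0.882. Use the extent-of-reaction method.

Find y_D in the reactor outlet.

Conversion of G: G consumed = 0.582 × 327 = 190.3 mol/min = 1ξ₁ + 1ξ₂.
Selectivity: 1ξ₁ / (1ξ₂) = 0.882 → ξ₁ = 0.882 ξ₂.
Substitute: (1·0.882 + 1) ξ₂ = 190.3 → ξ₂ = 101.1 mol/min, ξ₁ = 89.19 mol/min.
Outlet amounts (n = n₀ + Σ ν·ξ):
  G: 327 − 1(89.19) − 1(101.1) = 136.7
  B: 0 + 1(89.19) = 89.19
  D: 0 + 1(101.1) = 101.1
Total out = 327 mol/min; y_D = 101.1 / 327 = 0.3092.

0.309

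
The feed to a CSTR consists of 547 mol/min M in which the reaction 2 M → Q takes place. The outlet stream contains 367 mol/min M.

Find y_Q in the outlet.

0.197

For M: n = n₀ − 2ξ → 367 = 547 − 2ξ, giving ξ = 90 mol/min.
Outlet amounts (n = n₀ + ν ξ):
  M: 547 − 2(90) = 367
  Q: 0 + 1(90) = 90
Total out = 457 mol/min; y_Q = 90 / 457 = 0.1969.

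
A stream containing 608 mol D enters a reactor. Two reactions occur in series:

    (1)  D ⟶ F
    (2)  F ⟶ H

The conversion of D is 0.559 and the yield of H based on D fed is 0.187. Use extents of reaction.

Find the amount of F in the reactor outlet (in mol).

226 mol

Conversion of D: D consumed = 1ξ₁ = 0.559 × 608 → ξ₁ = 339.9 mol.
Yield of H: 1ξ₂ / 608 = 0.187 → ξ₂ = 113.7 mol.
Outlet amounts (n = n₀ + Σ ν·ξ):
  D: 608 − 1(339.9) = 268.1
  F: 0 + 1(339.9) − 1(113.7) = 226.2
  H: 0 + 1(113.7) = 113.7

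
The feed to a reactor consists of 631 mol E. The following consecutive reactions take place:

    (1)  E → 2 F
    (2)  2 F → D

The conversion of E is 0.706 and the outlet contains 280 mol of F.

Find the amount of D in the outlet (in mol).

305 mol

Conversion of E: E consumed = 1ξ₁ = 0.706 × 631 → ξ₁ = 445.5 mol.
F balance: n_F = 0 + 2ξ₁ − 2ξ₂ = 280 → ξ₂ = (2·445.5 − 280)/2 = 305.5 mol.
Outlet amounts (n = n₀ + Σ ν·ξ):
  E: 631 − 1(445.5) = 185.5
  F: 0 + 2(445.5) − 2(305.5) = 280
  D: 0 + 1(305.5) = 305.5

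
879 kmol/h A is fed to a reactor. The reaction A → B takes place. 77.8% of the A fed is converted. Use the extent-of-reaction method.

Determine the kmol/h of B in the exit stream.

684 kmol/h

A reacted = 0.778 × 879 = 683.9 kmol/h; ν_A = −1, so ξ = 683.9/1 = 683.9 kmol/h.
Outlet amounts (n = n₀ + ν ξ):
  A: 879 − 1(683.9) = 195.1
  B: 0 + 1(683.9) = 683.9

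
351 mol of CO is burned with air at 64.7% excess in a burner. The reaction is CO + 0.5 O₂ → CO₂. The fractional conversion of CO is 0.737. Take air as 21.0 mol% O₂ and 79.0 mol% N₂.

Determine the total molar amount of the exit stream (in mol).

1600 mol

Stoichiometric O₂ = 0.5 × 351 = 175.5 mol; O₂ fed = 175.5 × 1.647 = 289 mol.
N₂ fed = 289 × 79/21 = 1087 mol.
Fuel reacted = 0.737 × 351 → ξ = 258.7 mol.
Outlet (n = n₀ + ν ξ):
  CO: 351 − 1(258.7) = 92.31
  O₂: 289 − 0.5(258.7) = 159.7
  N₂: 1087 (inert)
  CO₂: 0 + 1(258.7) = 258.7
Total out = 92.31 + 159.7 + 1087 + 258.7 = 1598 mol.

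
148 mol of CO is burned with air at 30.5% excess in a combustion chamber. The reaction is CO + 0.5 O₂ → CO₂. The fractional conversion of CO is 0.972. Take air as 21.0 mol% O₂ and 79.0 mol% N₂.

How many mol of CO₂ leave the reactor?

144 mol

Stoichiometric O₂ = 0.5 × 148 = 74 mol; O₂ fed = 74 × 1.305 = 96.57 mol.
N₂ fed = 96.57 × 79/21 = 363.3 mol.
Fuel reacted = 0.972 × 148 → ξ = 143.9 mol.
Outlet (n = n₀ + ν ξ):
  CO: 148 − 1(143.9) = 4.144
  O₂: 96.57 − 0.5(143.9) = 24.64
  N₂: 363.3 (inert)
  CO₂: 0 + 1(143.9) = 143.9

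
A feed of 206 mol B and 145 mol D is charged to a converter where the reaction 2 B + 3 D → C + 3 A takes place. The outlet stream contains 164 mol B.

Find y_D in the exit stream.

0.248

For B: n = n₀ − 2ξ → 164 = 206 − 2ξ, giving ξ = 21 mol.
Outlet amounts (n = n₀ + ν ξ):
  B: 206 − 2(21) = 164
  D: 145 − 3(21) = 82
  C: 0 + 1(21) = 21
  A: 0 + 3(21) = 63
Total out = 330 mol; y_D = 82 / 330 = 0.2485.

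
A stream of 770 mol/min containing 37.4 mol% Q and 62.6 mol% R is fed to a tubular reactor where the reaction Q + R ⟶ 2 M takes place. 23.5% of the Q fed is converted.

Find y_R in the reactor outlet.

0.538

Q reacted = 0.235 × 288 = 67.68 mol/min; ν_Q = −1, so ξ = 67.68/1 = 67.68 mol/min.
Outlet amounts (n = n₀ + ν ξ):
  Q: 288 − 1(67.68) = 220.3
  R: 482 − 1(67.68) = 414.3
  M: 0 + 2(67.68) = 135.4
Total out = 770 mol/min; y_R = 414.3 / 770 = 0.5381.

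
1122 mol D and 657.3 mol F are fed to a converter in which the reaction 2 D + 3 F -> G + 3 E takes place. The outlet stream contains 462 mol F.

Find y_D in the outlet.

0.579

For F: n = n₀ − 3ξ → 462 = 657.3 − 3ξ, giving ξ = 65.1 mol.
Outlet amounts (n = n₀ + ν ξ):
  D: 1122 − 2(65.1) = 991.8
  F: 657.3 − 3(65.1) = 462
  G: 0 + 1(65.1) = 65.1
  E: 0 + 3(65.1) = 195.3
Total out = 1714 mol; y_D = 991.8 / 1714 = 0.5786.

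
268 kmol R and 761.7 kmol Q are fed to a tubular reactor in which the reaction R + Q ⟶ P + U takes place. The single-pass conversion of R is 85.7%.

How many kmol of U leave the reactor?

R reacted = 0.857 × 268 = 229.7 kmol; ν_R = −1, so ξ = 229.7/1 = 229.7 kmol.
Outlet amounts (n = n₀ + ν ξ):
  R: 268 − 1(229.7) = 38.32
  Q: 761.7 − 1(229.7) = 532
  P: 0 + 1(229.7) = 229.7
  U: 0 + 1(229.7) = 229.7

230 kmol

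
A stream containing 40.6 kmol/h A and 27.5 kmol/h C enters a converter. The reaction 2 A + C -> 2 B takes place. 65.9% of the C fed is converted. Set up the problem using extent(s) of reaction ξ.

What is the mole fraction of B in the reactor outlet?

C reacted = 0.659 × 27.5 = 18.12 kmol/h; ν_C = −1, so ξ = 18.12/1 = 18.12 kmol/h.
Outlet amounts (n = n₀ + ν ξ):
  A: 40.6 − 2(18.12) = 4.355
  C: 27.5 − 1(18.12) = 9.377
  B: 0 + 2(18.12) = 36.25
Total out = 49.98 kmol/h; y_B = 36.25 / 49.98 = 0.7252.

0.725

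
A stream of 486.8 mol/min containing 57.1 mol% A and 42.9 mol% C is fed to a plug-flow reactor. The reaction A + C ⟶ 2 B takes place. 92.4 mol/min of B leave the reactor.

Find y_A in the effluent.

0.476

For B: n = n₀ + 2ξ → 92.4 = 0 + 2ξ, giving ξ = 46.2 mol/min.
Outlet amounts (n = n₀ + ν ξ):
  A: 278 − 1(46.2) = 231.8
  C: 208.8 − 1(46.2) = 162.6
  B: 0 + 2(46.2) = 92.4
Total out = 486.8 mol/min; y_A = 231.8 / 486.8 = 0.4761.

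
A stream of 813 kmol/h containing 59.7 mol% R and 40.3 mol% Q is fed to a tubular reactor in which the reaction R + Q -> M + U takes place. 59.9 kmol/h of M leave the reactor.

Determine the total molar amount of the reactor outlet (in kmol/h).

813 kmol/h

For M: n = n₀ + 1ξ → 59.9 = 0 + 1ξ, giving ξ = 59.9 kmol/h.
Outlet amounts (n = n₀ + ν ξ):
  R: 485.4 − 1(59.9) = 425.5
  Q: 327.6 − 1(59.9) = 267.7
  M: 0 + 1(59.9) = 59.9
  U: 0 + 1(59.9) = 59.9
Total out = 425.5 + 267.7 + 59.9 + 59.9 = 813 kmol/h.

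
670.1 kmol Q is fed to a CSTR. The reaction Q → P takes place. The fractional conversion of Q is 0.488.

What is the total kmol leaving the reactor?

Q reacted = 0.488 × 670.1 = 327 kmol; ν_Q = −1, so ξ = 327/1 = 327 kmol.
Outlet amounts (n = n₀ + ν ξ):
  Q: 670.1 − 1(327) = 343.1
  P: 0 + 1(327) = 327
Total out = 343.1 + 327 = 670.1 kmol.

670 kmol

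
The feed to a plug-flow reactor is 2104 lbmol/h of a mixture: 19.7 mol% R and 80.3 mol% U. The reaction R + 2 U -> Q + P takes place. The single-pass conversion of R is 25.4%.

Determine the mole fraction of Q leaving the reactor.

R reacted = 0.254 × 414.5 = 105.3 lbmol/h; ν_R = −1, so ξ = 105.3/1 = 105.3 lbmol/h.
Outlet amounts (n = n₀ + ν ξ):
  R: 414.5 − 1(105.3) = 309.2
  U: 1690 − 2(105.3) = 1479
  Q: 0 + 1(105.3) = 105.3
  P: 0 + 1(105.3) = 105.3
Total out = 1999 lbmol/h; y_Q = 105.3 / 1999 = 0.05267.

0.0527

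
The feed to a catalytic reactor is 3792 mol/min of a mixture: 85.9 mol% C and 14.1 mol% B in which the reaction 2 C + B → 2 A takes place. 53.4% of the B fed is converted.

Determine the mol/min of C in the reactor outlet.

2690 mol/min

B reacted = 0.534 × 534.7 = 285.5 mol/min; ν_B = −1, so ξ = 285.5/1 = 285.5 mol/min.
Outlet amounts (n = n₀ + ν ξ):
  C: 3257 − 2(285.5) = 2686
  B: 534.7 − 1(285.5) = 249.2
  A: 0 + 2(285.5) = 571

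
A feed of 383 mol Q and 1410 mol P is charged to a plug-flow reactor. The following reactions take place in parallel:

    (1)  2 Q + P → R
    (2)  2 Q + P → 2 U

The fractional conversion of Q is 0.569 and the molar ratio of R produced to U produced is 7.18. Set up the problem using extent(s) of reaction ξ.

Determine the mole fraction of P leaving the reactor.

0.822

Conversion of Q: Q consumed = 0.569 × 383 = 217.9 mol = 2ξ₁ + 2ξ₂.
Selectivity: 1ξ₁ / (2ξ₂) = 7.18 → ξ₁ = 14.36 ξ₂.
Substitute: (2·14.36 + 2) ξ₂ = 217.9 → ξ₂ = 7.094 mol, ξ₁ = 101.9 mol.
Outlet amounts (n = n₀ + Σ ν·ξ):
  Q: 383 − 2(101.9) − 2(7.094) = 165.1
  P: 1410 − 1(101.9) − 1(7.094) = 1301
  R: 0 + 1(101.9) = 101.9
  U: 0 + 2(7.094) = 14.19
Total out = 1582 mol; y_P = 1301 / 1582 = 0.8223.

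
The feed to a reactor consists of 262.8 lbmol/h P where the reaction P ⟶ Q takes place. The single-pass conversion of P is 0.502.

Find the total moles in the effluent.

P reacted = 0.502 × 262.8 = 131.9 lbmol/h; ν_P = −1, so ξ = 131.9/1 = 131.9 lbmol/h.
Outlet amounts (n = n₀ + ν ξ):
  P: 262.8 − 1(131.9) = 130.9
  Q: 0 + 1(131.9) = 131.9
Total out = 130.9 + 131.9 = 262.8 lbmol/h.

263 lbmol/h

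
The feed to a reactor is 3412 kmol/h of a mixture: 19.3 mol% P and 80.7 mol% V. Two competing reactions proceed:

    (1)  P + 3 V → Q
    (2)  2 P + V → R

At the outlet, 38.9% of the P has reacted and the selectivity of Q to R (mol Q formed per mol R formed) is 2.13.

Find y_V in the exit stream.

0.794

Conversion of P: P consumed = 0.389 × 658.5 = 256.2 kmol/h = 1ξ₁ + 2ξ₂.
Selectivity: 1ξ₁ / (1ξ₂) = 2.13 → ξ₁ = 2.13 ξ₂.
Substitute: (1·2.13 + 2) ξ₂ = 256.2 → ξ₂ = 62.02 kmol/h, ξ₁ = 132.1 kmol/h.
Outlet amounts (n = n₀ + Σ ν·ξ):
  P: 658.5 − 1(132.1) − 2(62.02) = 402.4
  V: 2753 − 3(132.1) − 1(62.02) = 2295
  Q: 0 + 1(132.1) = 132.1
  R: 0 + 1(62.02) = 62.02
Total out = 2892 kmol/h; y_V = 2295 / 2892 = 0.7937.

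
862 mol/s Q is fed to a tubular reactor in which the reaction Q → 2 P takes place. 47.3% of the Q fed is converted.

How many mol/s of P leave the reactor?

Q reacted = 0.473 × 862 = 407.7 mol/s; ν_Q = −1, so ξ = 407.7/1 = 407.7 mol/s.
Outlet amounts (n = n₀ + ν ξ):
  Q: 862 − 1(407.7) = 454.3
  P: 0 + 2(407.7) = 815.5

815 mol/s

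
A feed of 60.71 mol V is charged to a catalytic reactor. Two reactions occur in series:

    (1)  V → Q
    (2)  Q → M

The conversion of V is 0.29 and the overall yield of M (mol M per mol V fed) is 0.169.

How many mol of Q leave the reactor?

7.35 mol

Conversion of V: V consumed = 1ξ₁ = 0.29 × 60.71 → ξ₁ = 17.61 mol.
Yield of M: 1ξ₂ / 60.71 = 0.169 → ξ₂ = 10.26 mol.
Outlet amounts (n = n₀ + Σ ν·ξ):
  V: 60.71 − 1(17.61) = 43.1
  Q: 0 + 1(17.61) − 1(10.26) = 7.346
  M: 0 + 1(10.26) = 10.26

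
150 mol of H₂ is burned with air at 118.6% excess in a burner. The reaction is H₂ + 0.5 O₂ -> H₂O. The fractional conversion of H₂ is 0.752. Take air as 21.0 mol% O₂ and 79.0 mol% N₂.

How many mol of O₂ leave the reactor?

108 mol

Stoichiometric O₂ = 0.5 × 150 = 75 mol; O₂ fed = 75 × 2.186 = 163.9 mol.
N₂ fed = 163.9 × 79/21 = 616.8 mol.
Fuel reacted = 0.752 × 150 → ξ = 112.8 mol.
Outlet (n = n₀ + ν ξ):
  H₂: 150 − 1(112.8) = 37.2
  O₂: 163.9 − 0.5(112.8) = 107.5
  N₂: 616.8 (inert)
  H₂O: 0 + 1(112.8) = 112.8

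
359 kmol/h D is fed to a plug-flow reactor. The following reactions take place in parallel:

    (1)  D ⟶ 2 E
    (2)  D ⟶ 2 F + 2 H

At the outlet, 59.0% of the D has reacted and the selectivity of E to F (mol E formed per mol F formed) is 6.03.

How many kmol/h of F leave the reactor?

60.3 kmol/h

Conversion of D: D consumed = 0.59 × 359 = 211.8 kmol/h = 1ξ₁ + 1ξ₂.
Selectivity: 2ξ₁ / (2ξ₂) = 6.03 → ξ₁ = 6.03 ξ₂.
Substitute: (1·6.03 + 1) ξ₂ = 211.8 → ξ₂ = 30.13 kmol/h, ξ₁ = 181.7 kmol/h.
Outlet amounts (n = n₀ + Σ ν·ξ):
  D: 359 − 1(181.7) − 1(30.13) = 147.2
  E: 0 + 2(181.7) = 363.4
  F: 0 + 2(30.13) = 60.26
  H: 0 + 2(30.13) = 60.26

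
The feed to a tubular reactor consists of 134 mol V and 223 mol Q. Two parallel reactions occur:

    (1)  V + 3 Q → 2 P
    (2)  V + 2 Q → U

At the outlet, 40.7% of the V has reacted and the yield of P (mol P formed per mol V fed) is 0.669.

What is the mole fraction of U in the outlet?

0.0392

Yield of P: 2ξ₁ / 134 = 0.669 → ξ₁ = 44.82 mol.
Conversion of V: 1ξ₁ + 1ξ₂ = 0.407 × 134 = 54.54 → ξ₂ = 9.715 mol.
Outlet amounts (n = n₀ + Σ ν·ξ):
  V: 134 − 1(44.82) − 1(9.715) = 79.46
  Q: 223 − 3(44.82) − 2(9.715) = 69.1
  P: 0 + 2(44.82) = 89.65
  U: 0 + 1(9.715) = 9.715
Total out = 247.9 mol; y_U = 9.715 / 247.9 = 0.03919.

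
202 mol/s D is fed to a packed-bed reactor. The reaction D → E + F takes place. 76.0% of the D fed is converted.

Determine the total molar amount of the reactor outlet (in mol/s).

D reacted = 0.76 × 202 = 153.5 mol/s; ν_D = −1, so ξ = 153.5/1 = 153.5 mol/s.
Outlet amounts (n = n₀ + ν ξ):
  D: 202 − 1(153.5) = 48.48
  E: 0 + 1(153.5) = 153.5
  F: 0 + 1(153.5) = 153.5
Total out = 48.48 + 153.5 + 153.5 = 355.5 mol/s.

356 mol/s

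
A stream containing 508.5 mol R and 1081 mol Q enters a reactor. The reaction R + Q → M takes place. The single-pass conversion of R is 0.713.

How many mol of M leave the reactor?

363 mol

R reacted = 0.713 × 508.5 = 362.6 mol; ν_R = −1, so ξ = 362.6/1 = 362.6 mol.
Outlet amounts (n = n₀ + ν ξ):
  R: 508.5 − 1(362.6) = 145.9
  Q: 1081 − 1(362.6) = 718.4
  M: 0 + 1(362.6) = 362.6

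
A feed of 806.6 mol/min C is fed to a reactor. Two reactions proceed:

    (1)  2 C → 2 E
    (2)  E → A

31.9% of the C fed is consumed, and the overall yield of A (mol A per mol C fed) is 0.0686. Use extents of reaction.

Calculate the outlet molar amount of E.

202 mol/min

Conversion of C: C consumed = 2ξ₁ = 0.319 × 806.6 → ξ₁ = 128.7 mol/min.
Yield of A: 1ξ₂ / 806.6 = 0.0686 → ξ₂ = 55.33 mol/min.
Outlet amounts (n = n₀ + Σ ν·ξ):
  C: 806.6 − 2(128.7) = 549.3
  E: 0 + 2(128.7) − 1(55.33) = 202
  A: 0 + 1(55.33) = 55.33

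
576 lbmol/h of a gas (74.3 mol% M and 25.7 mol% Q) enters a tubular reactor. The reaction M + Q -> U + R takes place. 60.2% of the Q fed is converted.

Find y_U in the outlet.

0.155

Q reacted = 0.602 × 148 = 89.12 lbmol/h; ν_Q = −1, so ξ = 89.12/1 = 89.12 lbmol/h.
Outlet amounts (n = n₀ + ν ξ):
  M: 428 − 1(89.12) = 338.9
  Q: 148 − 1(89.12) = 58.92
  U: 0 + 1(89.12) = 89.12
  R: 0 + 1(89.12) = 89.12
Total out = 576 lbmol/h; y_U = 89.12 / 576 = 0.1547.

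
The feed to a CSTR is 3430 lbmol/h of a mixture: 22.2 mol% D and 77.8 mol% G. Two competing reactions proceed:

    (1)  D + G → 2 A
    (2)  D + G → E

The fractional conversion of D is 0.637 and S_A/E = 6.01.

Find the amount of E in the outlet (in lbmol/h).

Conversion of D: D consumed = 0.637 × 761.5 = 485.1 lbmol/h = 1ξ₁ + 1ξ₂.
Selectivity: 2ξ₁ / (1ξ₂) = 6.01 → ξ₁ = 3.005 ξ₂.
Substitute: (1·3.005 + 1) ξ₂ = 485.1 → ξ₂ = 121.1 lbmol/h, ξ₁ = 363.9 lbmol/h.
Outlet amounts (n = n₀ + Σ ν·ξ):
  D: 761.5 − 1(363.9) − 1(121.1) = 276.4
  G: 2669 − 1(363.9) − 1(121.1) = 2183
  A: 0 + 2(363.9) = 727.9
  E: 0 + 1(121.1) = 121.1

121 lbmol/h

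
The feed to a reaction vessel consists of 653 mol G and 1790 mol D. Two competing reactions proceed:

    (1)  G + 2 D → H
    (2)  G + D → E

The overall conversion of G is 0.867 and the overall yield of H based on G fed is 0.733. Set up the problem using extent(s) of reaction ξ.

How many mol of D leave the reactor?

745 mol

Yield of H: 1ξ₁ / 653 = 0.733 → ξ₁ = 478.6 mol.
Conversion of G: 1ξ₁ + 1ξ₂ = 0.867 × 653 = 566.2 → ξ₂ = 87.5 mol.
Outlet amounts (n = n₀ + Σ ν·ξ):
  G: 653 − 1(478.6) − 1(87.5) = 86.85
  D: 1790 − 2(478.6) − 1(87.5) = 745.2
  H: 0 + 1(478.6) = 478.6
  E: 0 + 1(87.5) = 87.5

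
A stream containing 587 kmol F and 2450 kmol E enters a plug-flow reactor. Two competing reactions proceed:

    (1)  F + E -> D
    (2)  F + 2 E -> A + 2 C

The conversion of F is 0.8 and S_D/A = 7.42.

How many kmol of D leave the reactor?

414 kmol

Conversion of F: F consumed = 0.8 × 587 = 469.6 kmol = 1ξ₁ + 1ξ₂.
Selectivity: 1ξ₁ / (1ξ₂) = 7.42 → ξ₁ = 7.42 ξ₂.
Substitute: (1·7.42 + 1) ξ₂ = 469.6 → ξ₂ = 55.77 kmol, ξ₁ = 413.8 kmol.
Outlet amounts (n = n₀ + Σ ν·ξ):
  F: 587 − 1(413.8) − 1(55.77) = 117.4
  E: 2450 − 1(413.8) − 2(55.77) = 1925
  D: 0 + 1(413.8) = 413.8
  A: 0 + 1(55.77) = 55.77
  C: 0 + 2(55.77) = 111.5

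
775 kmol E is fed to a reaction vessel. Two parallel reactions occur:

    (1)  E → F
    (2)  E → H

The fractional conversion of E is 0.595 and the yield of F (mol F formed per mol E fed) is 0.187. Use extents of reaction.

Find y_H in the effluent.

0.408

Yield of F: 1ξ₁ / 775 = 0.187 → ξ₁ = 144.9 kmol.
Conversion of E: 1ξ₁ + 1ξ₂ = 0.595 × 775 = 461.1 → ξ₂ = 316.2 kmol.
Outlet amounts (n = n₀ + Σ ν·ξ):
  E: 775 − 1(144.9) − 1(316.2) = 313.9
  F: 0 + 1(144.9) = 144.9
  H: 0 + 1(316.2) = 316.2
Total out = 775 kmol; y_H = 316.2 / 775 = 0.408.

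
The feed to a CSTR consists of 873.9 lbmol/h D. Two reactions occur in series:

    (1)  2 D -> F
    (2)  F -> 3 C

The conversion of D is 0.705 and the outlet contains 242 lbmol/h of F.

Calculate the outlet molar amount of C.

Conversion of D: D consumed = 2ξ₁ = 0.705 × 873.9 → ξ₁ = 308 lbmol/h.
F balance: n_F = 0 + 1ξ₁ − 1ξ₂ = 242 → ξ₂ = (1·308 − 242)/1 = 66.05 lbmol/h.
Outlet amounts (n = n₀ + Σ ν·ξ):
  D: 873.9 − 2(308) = 257.8
  F: 0 + 1(308) − 1(66.05) = 242
  C: 0 + 3(66.05) = 198.1

198 lbmol/h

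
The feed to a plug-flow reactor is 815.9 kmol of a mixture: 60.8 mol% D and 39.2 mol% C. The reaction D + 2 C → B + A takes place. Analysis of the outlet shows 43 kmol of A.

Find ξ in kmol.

For A: n = n₀ + 1ξ → 43 = 0 + 1ξ, giving ξ = 43 kmol.
Outlet amounts (n = n₀ + ν ξ):
  D: 496.1 − 1(43) = 453.1
  C: 319.8 − 2(43) = 233.8
  B: 0 + 1(43) = 43
  A: 0 + 1(43) = 43

ξ = 43 kmol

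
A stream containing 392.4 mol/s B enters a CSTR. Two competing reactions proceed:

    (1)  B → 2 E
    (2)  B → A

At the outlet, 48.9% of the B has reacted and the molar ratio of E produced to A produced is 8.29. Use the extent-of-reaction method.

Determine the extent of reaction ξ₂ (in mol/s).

ξ₂ = 37.3 mol/s

Conversion of B: B consumed = 0.489 × 392.4 = 191.9 mol/s = 1ξ₁ + 1ξ₂.
Selectivity: 2ξ₁ / (1ξ₂) = 8.29 → ξ₁ = 4.145 ξ₂.
Substitute: (1·4.145 + 1) ξ₂ = 191.9 → ξ₂ = 37.3 mol/s, ξ₁ = 154.6 mol/s.
Outlet amounts (n = n₀ + Σ ν·ξ):
  B: 392.4 − 1(154.6) − 1(37.3) = 200.5
  E: 0 + 2(154.6) = 309.2
  A: 0 + 1(37.3) = 37.3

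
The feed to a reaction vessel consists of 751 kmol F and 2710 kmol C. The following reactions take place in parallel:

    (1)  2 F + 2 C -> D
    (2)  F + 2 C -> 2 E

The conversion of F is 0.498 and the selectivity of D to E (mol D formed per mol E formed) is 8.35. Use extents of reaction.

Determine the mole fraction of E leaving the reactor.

0.00748

Conversion of F: F consumed = 0.498 × 751 = 374 kmol = 2ξ₁ + 1ξ₂.
Selectivity: 1ξ₁ / (2ξ₂) = 8.35 → ξ₁ = 16.7 ξ₂.
Substitute: (2·16.7 + 1) ξ₂ = 374 → ξ₂ = 10.87 kmol, ξ₁ = 181.6 kmol.
Outlet amounts (n = n₀ + Σ ν·ξ):
  F: 751 − 2(181.6) − 1(10.87) = 377
  C: 2710 − 2(181.6) − 2(10.87) = 2325
  D: 0 + 1(181.6) = 181.6
  E: 0 + 2(10.87) = 21.74
Total out = 2905 kmol; y_E = 21.74 / 2905 = 0.007484.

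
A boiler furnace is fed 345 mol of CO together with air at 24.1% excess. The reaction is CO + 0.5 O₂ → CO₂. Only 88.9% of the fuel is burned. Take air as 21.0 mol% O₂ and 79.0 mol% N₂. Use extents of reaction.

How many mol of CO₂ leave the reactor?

307 mol

Stoichiometric O₂ = 0.5 × 345 = 172.5 mol; O₂ fed = 172.5 × 1.241 = 214.1 mol.
N₂ fed = 214.1 × 79/21 = 805.3 mol.
Fuel reacted = 0.889 × 345 → ξ = 306.7 mol.
Outlet (n = n₀ + ν ξ):
  CO: 345 − 1(306.7) = 38.3
  O₂: 214.1 − 0.5(306.7) = 60.72
  N₂: 805.3 (inert)
  CO₂: 0 + 1(306.7) = 306.7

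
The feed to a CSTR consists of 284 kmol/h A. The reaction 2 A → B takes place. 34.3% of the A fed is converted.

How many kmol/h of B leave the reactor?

48.7 kmol/h

A reacted = 0.343 × 284 = 97.41 kmol/h; ν_A = −2, so ξ = 97.41/2 = 48.71 kmol/h.
Outlet amounts (n = n₀ + ν ξ):
  A: 284 − 2(48.71) = 186.6
  B: 0 + 1(48.71) = 48.71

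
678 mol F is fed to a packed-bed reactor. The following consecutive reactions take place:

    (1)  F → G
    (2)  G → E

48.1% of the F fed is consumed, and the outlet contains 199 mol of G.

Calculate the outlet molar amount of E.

127 mol

Conversion of F: F consumed = 1ξ₁ = 0.481 × 678 → ξ₁ = 326.1 mol.
G balance: n_G = 0 + 1ξ₁ − 1ξ₂ = 199 → ξ₂ = (1·326.1 − 199)/1 = 127.1 mol.
Outlet amounts (n = n₀ + Σ ν·ξ):
  F: 678 − 1(326.1) = 351.9
  G: 0 + 1(326.1) − 1(127.1) = 199
  E: 0 + 1(127.1) = 127.1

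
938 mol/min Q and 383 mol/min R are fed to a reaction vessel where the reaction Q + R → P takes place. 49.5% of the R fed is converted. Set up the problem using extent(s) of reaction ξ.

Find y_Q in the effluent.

0.661

R reacted = 0.495 × 383 = 189.6 mol/min; ν_R = −1, so ξ = 189.6/1 = 189.6 mol/min.
Outlet amounts (n = n₀ + ν ξ):
  Q: 938 − 1(189.6) = 748.4
  R: 383 − 1(189.6) = 193.4
  P: 0 + 1(189.6) = 189.6
Total out = 1131 mol/min; y_Q = 748.4 / 1131 = 0.6615.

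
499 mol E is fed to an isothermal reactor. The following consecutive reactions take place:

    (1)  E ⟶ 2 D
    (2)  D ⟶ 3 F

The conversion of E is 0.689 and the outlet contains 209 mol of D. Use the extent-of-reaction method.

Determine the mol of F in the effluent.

1440 mol

Conversion of E: E consumed = 1ξ₁ = 0.689 × 499 → ξ₁ = 343.8 mol.
D balance: n_D = 0 + 2ξ₁ − 1ξ₂ = 209 → ξ₂ = (2·343.8 − 209)/1 = 478.6 mol.
Outlet amounts (n = n₀ + Σ ν·ξ):
  E: 499 − 1(343.8) = 155.2
  D: 0 + 2(343.8) − 1(478.6) = 209
  F: 0 + 3(478.6) = 1436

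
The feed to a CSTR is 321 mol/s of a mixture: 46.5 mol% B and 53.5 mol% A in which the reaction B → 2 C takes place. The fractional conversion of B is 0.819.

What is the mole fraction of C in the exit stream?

0.552

B reacted = 0.819 × 149.3 = 122.2 mol/s; ν_B = −1, so ξ = 122.2/1 = 122.2 mol/s.
Outlet amounts (n = n₀ + ν ξ):
  B: 149.3 − 1(122.2) = 27.02
  C: 0 + 2(122.2) = 244.5
  A: 171.7 (inert)
Total out = 443.2 mol/s; y_C = 244.5 / 443.2 = 0.5516.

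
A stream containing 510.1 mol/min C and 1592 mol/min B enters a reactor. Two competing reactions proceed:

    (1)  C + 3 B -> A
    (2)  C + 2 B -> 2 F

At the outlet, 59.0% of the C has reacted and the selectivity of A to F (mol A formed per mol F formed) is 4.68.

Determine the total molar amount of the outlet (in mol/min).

Conversion of C: C consumed = 0.59 × 510.1 = 301 mol/min = 1ξ₁ + 1ξ₂.
Selectivity: 1ξ₁ / (2ξ₂) = 4.68 → ξ₁ = 9.36 ξ₂.
Substitute: (1·9.36 + 1) ξ₂ = 301 → ξ₂ = 29.05 mol/min, ξ₁ = 271.9 mol/min.
Outlet amounts (n = n₀ + Σ ν·ξ):
  C: 510.1 − 1(271.9) − 1(29.05) = 209.1
  B: 1592 − 3(271.9) − 2(29.05) = 718.2
  A: 0 + 1(271.9) = 271.9
  F: 0 + 2(29.05) = 58.1
Total out = 209.1 + 718.2 + 271.9 + 58.1 = 1257 mol/min.

1260 mol/min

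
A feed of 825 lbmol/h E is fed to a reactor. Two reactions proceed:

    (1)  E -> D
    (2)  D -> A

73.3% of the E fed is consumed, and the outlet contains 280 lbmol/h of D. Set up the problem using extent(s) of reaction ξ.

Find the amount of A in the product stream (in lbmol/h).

Conversion of E: E consumed = 1ξ₁ = 0.733 × 825 → ξ₁ = 604.7 lbmol/h.
D balance: n_D = 0 + 1ξ₁ − 1ξ₂ = 280 → ξ₂ = (1·604.7 − 280)/1 = 324.7 lbmol/h.
Outlet amounts (n = n₀ + Σ ν·ξ):
  E: 825 − 1(604.7) = 220.3
  D: 0 + 1(604.7) − 1(324.7) = 280
  A: 0 + 1(324.7) = 324.7

325 lbmol/h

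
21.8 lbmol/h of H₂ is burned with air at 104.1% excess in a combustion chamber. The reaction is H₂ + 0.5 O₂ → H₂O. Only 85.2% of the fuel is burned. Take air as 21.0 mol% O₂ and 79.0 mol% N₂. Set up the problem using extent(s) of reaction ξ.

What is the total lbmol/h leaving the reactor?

Stoichiometric O₂ = 0.5 × 21.8 = 10.9 lbmol/h; O₂ fed = 10.9 × 2.041 = 22.25 lbmol/h.
N₂ fed = 22.25 × 79/21 = 83.69 lbmol/h.
Fuel reacted = 0.852 × 21.8 → ξ = 18.57 lbmol/h.
Outlet (n = n₀ + ν ξ):
  H₂: 21.8 − 1(18.57) = 3.226
  O₂: 22.25 − 0.5(18.57) = 12.96
  N₂: 83.69 (inert)
  H₂O: 0 + 1(18.57) = 18.57
Total out = 3.226 + 12.96 + 83.69 + 18.57 = 118.5 lbmol/h.

118 lbmol/h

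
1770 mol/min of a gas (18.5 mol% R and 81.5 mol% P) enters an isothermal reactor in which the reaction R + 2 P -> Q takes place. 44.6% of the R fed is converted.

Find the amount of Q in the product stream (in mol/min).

146 mol/min

R reacted = 0.446 × 327.4 = 146 mol/min; ν_R = −1, so ξ = 146/1 = 146 mol/min.
Outlet amounts (n = n₀ + ν ξ):
  R: 327.4 − 1(146) = 181.4
  P: 1443 − 2(146) = 1150
  Q: 0 + 1(146) = 146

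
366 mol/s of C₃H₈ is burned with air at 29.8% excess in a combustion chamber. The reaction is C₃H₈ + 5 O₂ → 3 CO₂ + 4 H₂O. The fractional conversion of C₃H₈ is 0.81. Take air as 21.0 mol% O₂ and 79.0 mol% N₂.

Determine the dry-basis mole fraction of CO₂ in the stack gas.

0.0824

Stoichiometric O₂ = 5 × 366 = 1830 mol/s; O₂ fed = 1830 × 1.298 = 2375 mol/s.
N₂ fed = 2375 × 79/21 = 8936 mol/s.
Fuel reacted = 0.81 × 366 → ξ = 296.5 mol/s.
Outlet (n = n₀ + ν ξ):
  C₃H₈: 366 − 1(296.5) = 69.54
  O₂: 2375 − 5(296.5) = 893
  N₂: 8936 (inert)
  CO₂: 0 + 3(296.5) = 889.4
  H₂O: 0 + 4(296.5) = 1186
Dry total = 10790 mol/s; y_CO₂ (dry) = 889.4 / 10790 = 0.08244.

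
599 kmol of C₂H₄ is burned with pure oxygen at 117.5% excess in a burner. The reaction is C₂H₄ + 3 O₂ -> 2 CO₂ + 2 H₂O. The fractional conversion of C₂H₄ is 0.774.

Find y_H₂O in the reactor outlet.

Stoichiometric O₂ = 3 × 599 = 1797 kmol; O₂ fed = 1797 × 2.175 = 3908 kmol.
Fuel reacted = 0.774 × 599 → ξ = 463.6 kmol.
Outlet (n = n₀ + ν ξ):
  C₂H₄: 599 − 1(463.6) = 135.4
  O₂: 3908 − 3(463.6) = 2518
  CO₂: 0 + 2(463.6) = 927.3
  H₂O: 0 + 2(463.6) = 927.3
Total out = 4507 kmol; y_H₂O = 927.3 / 4507 = 0.2057.

0.206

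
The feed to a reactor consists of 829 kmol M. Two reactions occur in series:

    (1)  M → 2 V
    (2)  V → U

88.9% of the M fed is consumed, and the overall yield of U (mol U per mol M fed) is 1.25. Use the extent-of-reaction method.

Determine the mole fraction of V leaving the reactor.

0.28

Conversion of M: M consumed = 1ξ₁ = 0.889 × 829 → ξ₁ = 737 kmol.
Yield of U: 1ξ₂ / 829 = 1.25 → ξ₂ = 1036 kmol.
Outlet amounts (n = n₀ + Σ ν·ξ):
  M: 829 − 1(737) = 92.02
  V: 0 + 2(737) − 1(1036) = 437.7
  U: 0 + 1(1036) = 1036
Total out = 1566 kmol; y_V = 437.7 / 1566 = 0.2795.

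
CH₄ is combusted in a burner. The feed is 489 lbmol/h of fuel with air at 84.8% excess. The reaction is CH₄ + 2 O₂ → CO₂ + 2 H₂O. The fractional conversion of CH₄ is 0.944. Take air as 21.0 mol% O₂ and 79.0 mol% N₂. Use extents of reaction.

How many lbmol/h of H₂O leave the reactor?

923 lbmol/h

Stoichiometric O₂ = 2 × 489 = 978 lbmol/h; O₂ fed = 978 × 1.848 = 1807 lbmol/h.
N₂ fed = 1807 × 79/21 = 6799 lbmol/h.
Fuel reacted = 0.944 × 489 → ξ = 461.6 lbmol/h.
Outlet (n = n₀ + ν ξ):
  CH₄: 489 − 1(461.6) = 27.38
  O₂: 1807 − 2(461.6) = 884.1
  N₂: 6799 (inert)
  CO₂: 0 + 1(461.6) = 461.6
  H₂O: 0 + 2(461.6) = 923.2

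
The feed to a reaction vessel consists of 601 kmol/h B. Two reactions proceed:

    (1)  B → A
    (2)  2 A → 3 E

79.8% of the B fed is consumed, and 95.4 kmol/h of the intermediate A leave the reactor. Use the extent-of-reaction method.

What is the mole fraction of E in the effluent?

0.727

Conversion of B: B consumed = 1ξ₁ = 0.798 × 601 → ξ₁ = 479.6 kmol/h.
A balance: n_A = 0 + 1ξ₁ − 2ξ₂ = 95.4 → ξ₂ = (1·479.6 − 95.4)/2 = 192.1 kmol/h.
Outlet amounts (n = n₀ + Σ ν·ξ):
  B: 601 − 1(479.6) = 121.4
  A: 0 + 1(479.6) − 2(192.1) = 95.4
  E: 0 + 3(192.1) = 576.3
Total out = 793.1 kmol/h; y_E = 576.3 / 793.1 = 0.7266.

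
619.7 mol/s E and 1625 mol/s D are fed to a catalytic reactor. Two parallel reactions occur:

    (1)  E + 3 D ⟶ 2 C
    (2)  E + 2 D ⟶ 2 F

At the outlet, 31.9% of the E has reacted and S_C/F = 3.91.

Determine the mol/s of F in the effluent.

80.5 mol/s

Conversion of E: E consumed = 0.319 × 619.7 = 197.7 mol/s = 1ξ₁ + 1ξ₂.
Selectivity: 2ξ₁ / (2ξ₂) = 3.91 → ξ₁ = 3.91 ξ₂.
Substitute: (1·3.91 + 1) ξ₂ = 197.7 → ξ₂ = 40.26 mol/s, ξ₁ = 157.4 mol/s.
Outlet amounts (n = n₀ + Σ ν·ξ):
  E: 619.7 − 1(157.4) − 1(40.26) = 422
  D: 1625 − 3(157.4) − 2(40.26) = 1072
  C: 0 + 2(157.4) = 314.8
  F: 0 + 2(40.26) = 80.52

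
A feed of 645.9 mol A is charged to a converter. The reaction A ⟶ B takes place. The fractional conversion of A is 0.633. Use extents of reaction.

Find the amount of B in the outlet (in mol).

A reacted = 0.633 × 645.9 = 408.9 mol; ν_A = −1, so ξ = 408.9/1 = 408.9 mol.
Outlet amounts (n = n₀ + ν ξ):
  A: 645.9 − 1(408.9) = 237
  B: 0 + 1(408.9) = 408.9

409 mol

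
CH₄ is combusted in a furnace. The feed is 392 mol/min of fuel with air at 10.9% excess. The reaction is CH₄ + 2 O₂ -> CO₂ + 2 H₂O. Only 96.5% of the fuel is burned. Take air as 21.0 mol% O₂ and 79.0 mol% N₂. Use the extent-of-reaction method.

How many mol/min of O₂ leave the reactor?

113 mol/min

Stoichiometric O₂ = 2 × 392 = 784 mol/min; O₂ fed = 784 × 1.109 = 869.5 mol/min.
N₂ fed = 869.5 × 79/21 = 3271 mol/min.
Fuel reacted = 0.965 × 392 → ξ = 378.3 mol/min.
Outlet (n = n₀ + ν ξ):
  CH₄: 392 − 1(378.3) = 13.72
  O₂: 869.5 − 2(378.3) = 112.9
  N₂: 3271 (inert)
  CO₂: 0 + 1(378.3) = 378.3
  H₂O: 0 + 2(378.3) = 756.6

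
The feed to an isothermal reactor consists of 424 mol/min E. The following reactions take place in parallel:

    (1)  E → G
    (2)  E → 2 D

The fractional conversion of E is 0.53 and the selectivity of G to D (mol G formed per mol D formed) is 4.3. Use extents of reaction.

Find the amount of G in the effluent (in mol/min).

201 mol/min

Conversion of E: E consumed = 0.53 × 424 = 224.7 mol/min = 1ξ₁ + 1ξ₂.
Selectivity: 1ξ₁ / (2ξ₂) = 4.3 → ξ₁ = 8.6 ξ₂.
Substitute: (1·8.6 + 1) ξ₂ = 224.7 → ξ₂ = 23.41 mol/min, ξ₁ = 201.3 mol/min.
Outlet amounts (n = n₀ + Σ ν·ξ):
  E: 424 − 1(201.3) − 1(23.41) = 199.3
  G: 0 + 1(201.3) = 201.3
  D: 0 + 2(23.41) = 46.82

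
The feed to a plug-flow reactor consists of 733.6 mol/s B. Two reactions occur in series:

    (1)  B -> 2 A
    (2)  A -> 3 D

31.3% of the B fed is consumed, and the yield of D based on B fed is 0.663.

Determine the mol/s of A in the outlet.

Conversion of B: B consumed = 1ξ₁ = 0.313 × 733.6 → ξ₁ = 229.6 mol/s.
Yield of D: 3ξ₂ / 733.6 = 0.663 → ξ₂ = 162.1 mol/s.
Outlet amounts (n = n₀ + Σ ν·ξ):
  B: 733.6 − 1(229.6) = 504
  A: 0 + 2(229.6) − 1(162.1) = 297.1
  D: 0 + 3(162.1) = 486.4

297 mol/s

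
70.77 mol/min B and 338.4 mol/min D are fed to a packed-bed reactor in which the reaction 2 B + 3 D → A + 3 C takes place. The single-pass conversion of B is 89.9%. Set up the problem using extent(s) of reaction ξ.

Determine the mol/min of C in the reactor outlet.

B reacted = 0.899 × 70.77 = 63.62 mol/min; ν_B = −2, so ξ = 63.62/2 = 31.81 mol/min.
Outlet amounts (n = n₀ + ν ξ):
  B: 70.77 − 2(31.81) = 7.148
  D: 338.4 − 3(31.81) = 243
  A: 0 + 1(31.81) = 31.81
  C: 0 + 3(31.81) = 95.43

95.4 mol/min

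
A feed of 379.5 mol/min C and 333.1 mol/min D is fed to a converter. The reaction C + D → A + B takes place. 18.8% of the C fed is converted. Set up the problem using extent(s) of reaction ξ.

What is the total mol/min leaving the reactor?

713 mol/min

C reacted = 0.188 × 379.5 = 71.35 mol/min; ν_C = −1, so ξ = 71.35/1 = 71.35 mol/min.
Outlet amounts (n = n₀ + ν ξ):
  C: 379.5 − 1(71.35) = 308.2
  D: 333.1 − 1(71.35) = 261.8
  A: 0 + 1(71.35) = 71.35
  B: 0 + 1(71.35) = 71.35
Total out = 308.2 + 261.8 + 71.35 + 71.35 = 712.6 mol/min.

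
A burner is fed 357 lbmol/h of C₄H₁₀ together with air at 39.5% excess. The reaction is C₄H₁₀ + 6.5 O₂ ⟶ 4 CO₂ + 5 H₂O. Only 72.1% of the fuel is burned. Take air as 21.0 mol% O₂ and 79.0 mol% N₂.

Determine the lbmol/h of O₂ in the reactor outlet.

1560 lbmol/h

Stoichiometric O₂ = 6.5 × 357 = 2320 lbmol/h; O₂ fed = 2320 × 1.395 = 3237 lbmol/h.
N₂ fed = 3237 × 79/21 = 12180 lbmol/h.
Fuel reacted = 0.721 × 357 → ξ = 257.4 lbmol/h.
Outlet (n = n₀ + ν ξ):
  C₄H₁₀: 357 − 1(257.4) = 99.6
  O₂: 3237 − 6.5(257.4) = 1564
  N₂: 12180 (inert)
  CO₂: 0 + 4(257.4) = 1030
  H₂O: 0 + 5(257.4) = 1287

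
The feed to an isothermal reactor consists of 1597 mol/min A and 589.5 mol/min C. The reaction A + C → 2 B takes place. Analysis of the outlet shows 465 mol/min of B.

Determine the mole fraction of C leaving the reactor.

For B: n = n₀ + 2ξ → 465 = 0 + 2ξ, giving ξ = 232.5 mol/min.
Outlet amounts (n = n₀ + ν ξ):
  A: 1597 − 1(232.5) = 1364
  C: 589.5 − 1(232.5) = 357
  B: 0 + 2(232.5) = 465
Total out = 2186 mol/min; y_C = 357 / 2186 = 0.1633.

0.163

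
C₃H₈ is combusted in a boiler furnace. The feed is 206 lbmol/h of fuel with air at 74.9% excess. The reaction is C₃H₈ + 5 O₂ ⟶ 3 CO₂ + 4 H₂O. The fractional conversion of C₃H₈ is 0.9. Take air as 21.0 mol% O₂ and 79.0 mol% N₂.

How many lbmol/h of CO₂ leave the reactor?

556 lbmol/h

Stoichiometric O₂ = 5 × 206 = 1030 lbmol/h; O₂ fed = 1030 × 1.749 = 1801 lbmol/h.
N₂ fed = 1801 × 79/21 = 6777 lbmol/h.
Fuel reacted = 0.9 × 206 → ξ = 185.4 lbmol/h.
Outlet (n = n₀ + ν ξ):
  C₃H₈: 206 − 1(185.4) = 20.6
  O₂: 1801 − 5(185.4) = 874.5
  N₂: 6777 (inert)
  CO₂: 0 + 3(185.4) = 556.2
  H₂O: 0 + 4(185.4) = 741.6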